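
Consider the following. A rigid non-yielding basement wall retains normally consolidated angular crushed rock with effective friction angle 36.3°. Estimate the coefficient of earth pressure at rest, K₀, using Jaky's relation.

0.408

K₀ = 1 − sin φ' = 1 − sin 36.3° = 0.4080.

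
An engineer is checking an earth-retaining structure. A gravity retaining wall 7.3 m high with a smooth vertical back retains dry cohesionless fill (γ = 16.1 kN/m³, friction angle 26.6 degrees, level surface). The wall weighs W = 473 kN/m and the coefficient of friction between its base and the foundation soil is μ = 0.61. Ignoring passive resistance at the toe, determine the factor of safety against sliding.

K_a = tan²(45° − 26.6°/2) = 0.3814.
P_a = ½K_aγH² = 0.5×0.3814×16.1×7.3² = 163.6 kN/m, acting at H/3 = 2.433 m above the base.
FS_sliding = μW / P_a = 0.61×473 / 163.6 = 1.763.

1.76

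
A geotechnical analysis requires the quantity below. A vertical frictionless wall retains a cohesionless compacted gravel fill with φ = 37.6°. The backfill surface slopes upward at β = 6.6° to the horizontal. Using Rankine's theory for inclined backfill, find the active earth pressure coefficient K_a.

K_a = cos β · (cos β − √(cos²β − cos²φ)) / (cos β + √(cos²β − cos²φ)).
cos β = 0.9934, cos φ = 0.7923, √(cos²β − cos²φ) = 0.5992.
K_a = 0.9934 × (0.9934 − 0.5992)/(0.9934 + 0.5992) = 0.2458.

0.246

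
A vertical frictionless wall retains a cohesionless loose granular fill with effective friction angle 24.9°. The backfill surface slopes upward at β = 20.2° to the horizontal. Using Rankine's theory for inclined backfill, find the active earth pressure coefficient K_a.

K_a = cos β · (cos β − √(cos²β − cos²φ)) / (cos β + √(cos²β − cos²φ)).
cos β = 0.9385, cos φ = 0.9070, √(cos²β − cos²φ) = 0.2409.
K_a = 0.9385 × (0.9385 − 0.2409)/(0.9385 + 0.2409) = 0.5551.

0.555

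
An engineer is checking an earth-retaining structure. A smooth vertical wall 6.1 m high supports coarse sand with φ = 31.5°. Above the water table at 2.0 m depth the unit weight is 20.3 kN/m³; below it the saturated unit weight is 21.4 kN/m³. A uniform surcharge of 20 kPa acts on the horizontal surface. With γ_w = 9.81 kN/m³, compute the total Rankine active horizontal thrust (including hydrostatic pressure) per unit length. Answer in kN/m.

K_a = tan²(45° − φ/2) = 0.3136.
γ' = 21.4 − 9.81 = 11.59 kN/m³. h₂ = H − d_w = 4.1 m.
σ'_h: at surface K_a·q = 6.273; at WT K_a(q+γd_w) = 19.01; at base K_a(q+γd_w+γ'h₂) = 33.91 kPa.
P₁ = ½(6.273+19.01)×2.0 = 25.28; P₂ = ½(19.01+33.91)×4.1 = 108.5; P_w = ½γ_w h₂² = 82.45.
Total = 25.28+108.5+82.45 = 216.2 kN/m.

216 kN/m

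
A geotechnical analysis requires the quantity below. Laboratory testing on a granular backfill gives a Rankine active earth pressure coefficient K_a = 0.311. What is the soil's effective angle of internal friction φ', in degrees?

K_a = tan²(45° − φ/2) ⇒ 45° − φ/2 = arctan(√0.311) = 29.15°.
φ = 2(45° − 29.15°) = 31.71°.

31.7°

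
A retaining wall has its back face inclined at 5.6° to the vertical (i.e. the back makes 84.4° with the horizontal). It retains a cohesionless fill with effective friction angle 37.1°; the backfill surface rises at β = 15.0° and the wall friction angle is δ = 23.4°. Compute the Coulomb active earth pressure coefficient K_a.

0.321

K_a = sin²(α+φ) / [sin²α · sin(α−δ) · (1 + √{sin(φ+δ)sin(φ−β) / (sin(α−δ)sin(α+β))})²].
With α = 84.4°, φ = 37.1°, δ = 23.4°, β = 15.0°: K_a = 0.3213.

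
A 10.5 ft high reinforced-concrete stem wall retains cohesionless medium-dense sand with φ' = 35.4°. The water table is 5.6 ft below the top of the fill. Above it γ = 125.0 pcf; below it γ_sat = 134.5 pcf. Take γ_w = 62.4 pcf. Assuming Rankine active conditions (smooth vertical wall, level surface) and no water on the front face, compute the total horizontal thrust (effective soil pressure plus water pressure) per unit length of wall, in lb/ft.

K_a = tan²(45° − φ/2) = 0.2664.
γ' = 134.5 − 62.4 = 72.10 pcf. Depth below WT = 4.9 ft.
σ'_h at WT = K_a γ d_w = 186.5 psf; at base = 186.5 + K_a γ' × 4.9 = 280.6 psf.
P₁ (0–5.6 ft) = ½×186.5×5.6 = 522.1. P₂ (5.6–10.5 ft) = ½(186.5+280.6)×4.9 = 1144.
P_w = ½ γ_w h₂² = 0.5×62.4×4.9² = 749.1. Total = 522.1+1144+749.1 = 2416 lb/ft.

2420 lb/ft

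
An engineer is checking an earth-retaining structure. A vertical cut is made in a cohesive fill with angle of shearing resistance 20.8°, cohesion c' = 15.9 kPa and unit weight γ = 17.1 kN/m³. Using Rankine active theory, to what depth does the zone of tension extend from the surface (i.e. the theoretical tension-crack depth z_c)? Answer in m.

K_a = tan²(45° − 20.8°/2) = 0.4759; √K_a = 0.6899.
The active pressure is zero where K_a γ z = 2c√K_a, so z_c = 2c/(γ√K_a) = 2×15.9/(17.1×0.6899) = 2.696 m.

2.70 m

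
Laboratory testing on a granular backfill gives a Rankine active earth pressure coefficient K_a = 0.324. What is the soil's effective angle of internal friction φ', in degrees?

K_a = tan²(45° − φ/2) ⇒ 45° − φ/2 = arctan(√0.324) = 29.65°.
φ = 2(45° − 29.65°) = 30.70°.

30.7°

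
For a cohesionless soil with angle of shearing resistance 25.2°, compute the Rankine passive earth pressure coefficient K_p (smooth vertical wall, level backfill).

2.48

K_p = (1 + sin φ)/(1 − sin φ) = tan²(45° + 25.2°/2) = 2.483.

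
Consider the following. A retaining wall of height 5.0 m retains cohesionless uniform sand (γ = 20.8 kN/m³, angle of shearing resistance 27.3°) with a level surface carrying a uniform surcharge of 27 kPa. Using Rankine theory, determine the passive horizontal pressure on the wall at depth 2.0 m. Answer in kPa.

K_p = (1 + sin φ)/(1 − sin φ) = 2.694.
σ_v = γz + q = 20.8 × 2.0 + 27 = 68.60 kPa.
σ_h = K_p σ_v = 2.694 × 68.60 = 184.8 kPa.

185 kPa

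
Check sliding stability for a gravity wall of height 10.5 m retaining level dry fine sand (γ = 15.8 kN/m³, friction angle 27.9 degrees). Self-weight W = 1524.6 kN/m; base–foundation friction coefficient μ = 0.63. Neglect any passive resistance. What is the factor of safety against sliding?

3.04

K_a = tan²(45° − 27.9°/2) = 0.3625.
P_a = ½K_aγH² = 0.5×0.3625×15.8×10.5² = 315.7 kN/m, acting at H/3 = 3.500 m above the base.
FS_sliding = μW / P_a = 0.63×1524.6 / 315.7 = 3.042.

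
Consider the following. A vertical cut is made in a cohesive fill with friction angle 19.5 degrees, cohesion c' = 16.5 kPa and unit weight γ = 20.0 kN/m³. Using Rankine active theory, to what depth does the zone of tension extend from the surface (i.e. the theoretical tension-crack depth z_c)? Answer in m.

2.33 m

K_a = tan²(45° − 19.5°/2) = 0.4995; √K_a = 0.7067.
The active pressure is zero where K_a γ z = 2c√K_a, so z_c = 2c/(γ√K_a) = 2×16.5/(20.0×0.7067) = 2.335 m.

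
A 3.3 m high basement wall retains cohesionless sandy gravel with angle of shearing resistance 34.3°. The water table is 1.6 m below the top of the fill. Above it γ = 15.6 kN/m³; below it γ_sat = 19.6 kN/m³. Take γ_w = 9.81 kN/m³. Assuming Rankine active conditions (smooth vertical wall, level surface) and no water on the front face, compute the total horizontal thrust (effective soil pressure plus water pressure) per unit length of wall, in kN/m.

K_a = tan²(45° − φ/2) = 0.2792.
γ' = 19.6 − 9.81 = 9.790 kN/m³. Depth below WT = 1.7 m.
σ'_h at WT = K_a γ d_w = 6.968 kPa; at base = 6.968 + K_a γ' × 1.7 = 11.61 kPa.
P₁ (0–1.6 m) = ½×6.968×1.6 = 5.574. P₂ (1.6–3.3 m) = ½(6.968+11.61)×1.7 = 15.79.
P_w = ½ γ_w h₂² = 0.5×9.81×1.7² = 14.18. Total = 5.574+15.79+14.18 = 35.54 kN/m.

35.5 kN/m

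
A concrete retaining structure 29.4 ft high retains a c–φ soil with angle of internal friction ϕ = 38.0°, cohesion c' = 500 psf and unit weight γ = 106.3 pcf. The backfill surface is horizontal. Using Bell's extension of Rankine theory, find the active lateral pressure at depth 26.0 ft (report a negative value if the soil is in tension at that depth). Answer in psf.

K_a = (1 − sin φ)/(1 + sin φ) = 0.2379.
σ_a = K_a γ z − 2c√K_a = 0.2379×106.3×26.0 − 2×500×0.4877 = 169.7 psf.

170 psf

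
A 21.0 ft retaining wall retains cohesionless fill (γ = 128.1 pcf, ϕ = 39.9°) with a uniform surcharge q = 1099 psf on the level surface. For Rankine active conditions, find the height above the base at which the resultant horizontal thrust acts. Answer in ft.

K_a = 0.2184.
Triangular part P₁ = ½K_aγH² = 6170 at H/3 = 7.000 ft; rectangular part P₂ = K_a q H = 5041 at H/2 = 10.50 ft.
ȳ = (P₁·7.000 + P₂·10.50)/(P₁+P₂) = 8.574 ft.

8.57 ft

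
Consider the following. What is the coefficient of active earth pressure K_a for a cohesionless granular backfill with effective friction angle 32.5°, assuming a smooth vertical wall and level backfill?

0.301

K_a = (1 − sin φ)/(1 + sin φ) = (1 − sin 32.5°)/(1 + sin 32.5°) = 0.3010.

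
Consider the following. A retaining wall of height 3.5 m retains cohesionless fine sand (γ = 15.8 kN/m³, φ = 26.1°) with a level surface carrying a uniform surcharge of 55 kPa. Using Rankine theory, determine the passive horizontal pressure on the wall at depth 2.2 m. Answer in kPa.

231 kPa

K_p = (1 + sin φ)/(1 − sin φ) = 2.571.
σ_v = γz + q = 15.8 × 2.2 + 55 = 89.76 kPa.
σ_h = K_p σ_v = 2.571 × 89.76 = 230.8 kPa.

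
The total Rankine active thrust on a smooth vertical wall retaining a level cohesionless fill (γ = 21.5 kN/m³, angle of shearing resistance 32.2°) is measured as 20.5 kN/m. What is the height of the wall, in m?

K_a = 0.3047. P_a = ½ K_a γ H² ⇒ H = √(2P_a/(K_a γ)).
H = √(2×20.5/(0.3047×21.5)) = 2.502 m.

2.50 m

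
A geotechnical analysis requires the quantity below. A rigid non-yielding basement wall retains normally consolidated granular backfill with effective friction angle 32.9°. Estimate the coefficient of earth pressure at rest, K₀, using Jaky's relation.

0.457

K₀ = 1 − sin φ' = 1 − sin 32.9° = 0.4568.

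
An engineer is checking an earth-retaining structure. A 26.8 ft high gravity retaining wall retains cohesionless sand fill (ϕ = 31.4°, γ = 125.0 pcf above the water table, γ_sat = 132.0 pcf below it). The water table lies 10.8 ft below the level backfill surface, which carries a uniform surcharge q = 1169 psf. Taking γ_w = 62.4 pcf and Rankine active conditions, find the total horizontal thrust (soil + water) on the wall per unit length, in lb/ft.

K_a = tan²(45° − φ/2) = 0.3149.
γ' = 132.0 − 62.4 = 69.60 pcf. h₂ = H − d_w = 16.0 ft.
σ'_h: at surface K_a·q = 368.1; at WT K_a(q+γd_w) = 793.3; at base K_a(q+γd_w+γ'h₂) = 1144 psf.
P₁ = ½(368.1+793.3)×10.8 = 6272; P₂ = ½(793.3+1144)×16.0 = 15500; P_w = ½γ_w h₂² = 7987.
Total = 6272+15500+7987 = 29760 lb/ft.

29800 lb/ft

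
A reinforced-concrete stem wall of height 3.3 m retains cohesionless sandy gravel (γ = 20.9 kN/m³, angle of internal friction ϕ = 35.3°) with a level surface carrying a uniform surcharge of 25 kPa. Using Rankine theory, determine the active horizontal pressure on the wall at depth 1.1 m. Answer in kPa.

12.8 kPa

K_a = (1 − sin φ)/(1 + sin φ) = 0.2675.
σ_v = γz + q = 20.9 × 1.1 + 25 = 47.99 kPa.
σ_h = K_a σ_v = 0.2675 × 47.99 = 12.84 kPa.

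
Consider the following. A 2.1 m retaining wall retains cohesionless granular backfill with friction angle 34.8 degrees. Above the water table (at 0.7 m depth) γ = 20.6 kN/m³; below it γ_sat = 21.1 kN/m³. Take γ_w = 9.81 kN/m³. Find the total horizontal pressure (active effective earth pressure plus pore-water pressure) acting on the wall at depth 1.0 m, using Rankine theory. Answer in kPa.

K_a = (1 − sin φ)/(1 + sin φ) = 0.2733.
γ' = 21.1 − 9.81 = 11.29 kN/m³.
Effective vertical stress at 1.0 m: σ'_v = 20.6×0.7 + 11.29×0.300 = 17.81 kPa.
σ'_h = K_a σ'_v = 0.2733 × 17.81 = 4.867 kPa; u = γ_w × 0.300 = 2.943 kPa.
Total σ_h = 4.867 + 2.943 = 7.810 kPa.

7.81 kPa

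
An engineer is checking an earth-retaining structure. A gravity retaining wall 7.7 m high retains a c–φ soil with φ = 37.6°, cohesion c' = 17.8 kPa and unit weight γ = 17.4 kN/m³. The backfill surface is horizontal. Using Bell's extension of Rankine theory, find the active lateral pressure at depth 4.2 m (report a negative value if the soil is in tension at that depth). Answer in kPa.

0.177 kPa

K_a = (1 − sin φ)/(1 + sin φ) = 0.2421.
σ_a = K_a γ z − 2c√K_a = 0.2421×17.4×4.2 − 2×17.8×0.4921 = 0.1771 kPa.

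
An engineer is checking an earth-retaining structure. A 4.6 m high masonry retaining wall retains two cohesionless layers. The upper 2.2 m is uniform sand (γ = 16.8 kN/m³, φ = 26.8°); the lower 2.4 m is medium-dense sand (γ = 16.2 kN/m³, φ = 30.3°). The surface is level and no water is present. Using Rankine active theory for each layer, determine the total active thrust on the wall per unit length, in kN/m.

60.0 kN/m

K_a1 = tan²(45°−26.8°/2) = 0.3785; K_a2 = tan²(45°−30.3°/2) = 0.3293.
Layer 1: σ at base = K_a1 γ₁ h₁ = 13.99 kPa; P₁ = ½×13.99×2.2 = 15.39.
Layer 2: σ_v at top = γ₁h₁ = 36.96; σ_h top = K_a2×36.96 = 12.17; σ_h base = K_a2×(36.96+16.2×2.4) = 24.98.
P₂ = ½(12.17+24.98)×2.4 = 44.58. Total P_a = 15.39+44.58 = 59.96 kN/m.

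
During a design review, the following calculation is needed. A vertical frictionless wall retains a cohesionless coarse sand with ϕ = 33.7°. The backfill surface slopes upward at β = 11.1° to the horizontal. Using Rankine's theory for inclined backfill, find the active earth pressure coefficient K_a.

0.301

K_a = cos β · (cos β − √(cos²β − cos²φ)) / (cos β + √(cos²β − cos²φ)).
cos β = 0.9813, cos φ = 0.8320, √(cos²β − cos²φ) = 0.5204.
K_a = 0.9813 × (0.9813 − 0.5204)/(0.9813 + 0.5204) = 0.3012.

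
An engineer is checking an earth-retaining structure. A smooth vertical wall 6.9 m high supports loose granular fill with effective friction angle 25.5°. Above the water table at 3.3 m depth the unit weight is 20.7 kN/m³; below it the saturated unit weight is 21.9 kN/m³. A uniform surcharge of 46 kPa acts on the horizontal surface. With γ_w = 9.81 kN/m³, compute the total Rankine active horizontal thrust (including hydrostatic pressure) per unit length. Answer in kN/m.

K_a = tan²(45° − φ/2) = 0.3981.
γ' = 21.9 − 9.81 = 12.09 kN/m³. h₂ = H − d_w = 3.6 m.
σ'_h: at surface K_a·q = 18.31; at WT K_a(q+γd_w) = 45.51; at base K_a(q+γd_w+γ'h₂) = 62.83 kPa.
P₁ = ½(18.31+45.51)×3.3 = 105.3; P₂ = ½(45.51+62.83)×3.6 = 195.0; P_w = ½γ_w h₂² = 63.57.
Total = 105.3+195.0+63.57 = 363.9 kN/m.

364 kN/m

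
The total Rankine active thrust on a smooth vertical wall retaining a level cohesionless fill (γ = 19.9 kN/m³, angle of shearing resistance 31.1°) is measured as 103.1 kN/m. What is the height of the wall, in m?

5.70 m

K_a = 0.3188. P_a = ½ K_a γ H² ⇒ H = √(2P_a/(K_a γ)).
H = √(2×103.1/(0.3188×19.9)) = 5.701 m.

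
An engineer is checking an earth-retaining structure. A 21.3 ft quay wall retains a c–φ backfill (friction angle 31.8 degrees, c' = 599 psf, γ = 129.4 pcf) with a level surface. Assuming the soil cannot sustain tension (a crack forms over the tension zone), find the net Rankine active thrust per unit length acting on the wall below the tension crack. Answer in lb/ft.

K_a = 0.3098; √K_a = 0.5566.
Tension-crack depth z_c = 2c/(γ√K_a) = 2×599/(129.4×0.5566) = 16.63 ft.
σ_a at base = K_a γ H − 2c√K_a = 0.3098×129.4×21.3 − 2×599×0.5566 = 187.1 psf.
P_a = ½ × 187.1 × (H − z_c) = 0.5×187.1×4.666 = 436.5 lb/ft.

436 lb/ft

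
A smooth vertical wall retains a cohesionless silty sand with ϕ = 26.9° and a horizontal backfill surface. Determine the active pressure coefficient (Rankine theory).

K_a = tan²(45° − φ/2) = tan²(31.55°) = 0.3770.

0.377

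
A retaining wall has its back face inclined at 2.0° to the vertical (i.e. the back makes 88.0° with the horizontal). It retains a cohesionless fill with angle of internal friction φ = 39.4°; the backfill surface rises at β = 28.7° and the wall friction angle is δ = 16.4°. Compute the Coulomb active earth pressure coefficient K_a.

0.328

K_a = sin²(α+φ) / [sin²α · sin(α−δ) · (1 + √{sin(φ+δ)sin(φ−β) / (sin(α−δ)sin(α+β))})²].
With α = 88.0°, φ = 39.4°, δ = 16.4°, β = 28.7°: K_a = 0.3276.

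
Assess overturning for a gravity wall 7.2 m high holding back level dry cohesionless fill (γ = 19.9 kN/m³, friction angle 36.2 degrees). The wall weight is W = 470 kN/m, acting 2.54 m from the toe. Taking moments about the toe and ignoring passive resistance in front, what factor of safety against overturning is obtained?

3.75

K_a = tan²(45° − 36.2°/2) = 0.2574.
P_a = ½K_aγH² = 0.5×0.2574×19.9×7.2² = 132.8 kN/m, acting at H/3 = 2.400 m above the base.
Overturning moment M_o = P_a × H/3 = 132.8 × 2.400 = 318.6.
Resisting moment M_r = W × 2.54 = 470 × 2.54 = 1194.
FS_overturning = M_r/M_o = 1194/318.6 = 3.747.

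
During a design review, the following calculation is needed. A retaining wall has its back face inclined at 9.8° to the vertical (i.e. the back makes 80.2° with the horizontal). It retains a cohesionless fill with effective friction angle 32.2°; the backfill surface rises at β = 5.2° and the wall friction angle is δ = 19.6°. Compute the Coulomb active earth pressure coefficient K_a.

0.375

K_a = sin²(α+φ) / [sin²α · sin(α−δ) · (1 + √{sin(φ+δ)sin(φ−β) / (sin(α−δ)sin(α+β))})²].
With α = 80.2°, φ = 32.2°, δ = 19.6°, β = 5.2°: K_a = 0.3752.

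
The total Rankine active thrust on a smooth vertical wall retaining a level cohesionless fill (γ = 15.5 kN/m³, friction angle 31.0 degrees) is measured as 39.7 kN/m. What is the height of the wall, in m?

4.00 m

K_a = 0.3201. P_a = ½ K_a γ H² ⇒ H = √(2P_a/(K_a γ)).
H = √(2×39.7/(0.3201×15.5)) = 4.000 m.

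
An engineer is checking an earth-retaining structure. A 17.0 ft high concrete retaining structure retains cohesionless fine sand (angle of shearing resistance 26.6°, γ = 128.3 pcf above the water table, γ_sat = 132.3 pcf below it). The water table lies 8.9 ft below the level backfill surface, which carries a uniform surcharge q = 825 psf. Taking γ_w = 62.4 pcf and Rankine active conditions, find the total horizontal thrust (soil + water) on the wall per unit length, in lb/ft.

13700 lb/ft

K_a = tan²(45° − φ/2) = 0.3814.
γ' = 132.3 − 62.4 = 69.90 pcf. h₂ = H − d_w = 8.1 ft.
σ'_h: at surface K_a·q = 314.7; at WT K_a(q+γd_w) = 750.3; at base K_a(q+γd_w+γ'h₂) = 966.2 psf.
P₁ = ½(314.7+750.3)×8.9 = 4739; P₂ = ½(750.3+966.2)×8.1 = 6952; P_w = ½γ_w h₂² = 2047.
Total = 4739+6952+2047 = 13740 lb/ft.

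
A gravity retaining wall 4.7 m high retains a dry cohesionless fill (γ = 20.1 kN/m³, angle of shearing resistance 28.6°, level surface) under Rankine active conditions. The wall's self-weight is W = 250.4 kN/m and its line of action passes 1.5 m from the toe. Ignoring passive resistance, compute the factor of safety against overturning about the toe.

K_a = tan²(45° − 28.6°/2) = 0.3525.
P_a = ½K_aγH² = 0.5×0.3525×20.1×4.7² = 78.27 kN/m, acting at H/3 = 1.567 m above the base.
Overturning moment M_o = P_a × H/3 = 78.27 × 1.567 = 122.6.
Resisting moment M_r = W × 1.5 = 250.4 × 1.5 = 375.6.
FS_overturning = M_r/M_o = 375.6/122.6 = 3.063.

3.06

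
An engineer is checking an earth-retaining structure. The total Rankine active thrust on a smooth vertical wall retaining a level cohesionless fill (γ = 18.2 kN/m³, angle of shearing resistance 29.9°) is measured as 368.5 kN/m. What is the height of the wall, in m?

11.0 m

K_a = 0.3347. P_a = ½ K_a γ H² ⇒ H = √(2P_a/(K_a γ)).
H = √(2×368.5/(0.3347×18.2)) = 11.00 m.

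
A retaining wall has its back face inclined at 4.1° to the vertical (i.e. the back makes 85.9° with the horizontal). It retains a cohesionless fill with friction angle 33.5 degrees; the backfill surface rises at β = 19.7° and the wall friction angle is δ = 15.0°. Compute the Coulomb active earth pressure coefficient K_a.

K_a = sin²(α+φ) / [sin²α · sin(α−δ) · (1 + √{sin(φ+δ)sin(φ−β) / (sin(α−δ)sin(α+β))})²].
With α = 85.9°, φ = 33.5°, δ = 15.0°, β = 19.7°: K_a = 0.3877.

0.388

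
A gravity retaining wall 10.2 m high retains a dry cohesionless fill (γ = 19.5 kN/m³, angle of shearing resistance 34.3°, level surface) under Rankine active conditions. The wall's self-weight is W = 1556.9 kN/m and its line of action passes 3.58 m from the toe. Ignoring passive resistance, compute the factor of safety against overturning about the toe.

5.79

K_a = tan²(45° − 34.3°/2) = 0.2792.
P_a = ½K_aγH² = 0.5×0.2792×19.5×10.2² = 283.2 kN/m, acting at H/3 = 3.400 m above the base.
Overturning moment M_o = P_a × H/3 = 283.2 × 3.400 = 962.8.
Resisting moment M_r = W × 3.58 = 1556.9 × 3.58 = 5574.
FS_overturning = M_r/M_o = 5574/962.8 = 5.789.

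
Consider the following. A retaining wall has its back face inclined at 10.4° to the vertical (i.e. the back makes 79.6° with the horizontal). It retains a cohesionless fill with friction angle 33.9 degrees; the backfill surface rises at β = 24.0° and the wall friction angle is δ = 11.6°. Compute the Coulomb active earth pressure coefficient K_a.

K_a = sin²(α+φ) / [sin²α · sin(α−δ) · (1 + √{sin(φ+δ)sin(φ−β) / (sin(α−δ)sin(α+β))})²].
With α = 79.6°, φ = 33.9°, δ = 11.6°, β = 24.0°: K_a = 0.5004.

0.500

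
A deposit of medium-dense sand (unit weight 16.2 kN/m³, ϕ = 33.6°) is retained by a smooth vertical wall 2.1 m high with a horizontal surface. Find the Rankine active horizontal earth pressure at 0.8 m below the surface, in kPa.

3.73 kPa

K_a = (1 − sin φ)/(1 + sin φ) = 0.2875.
σ_h = K_a γ z = 0.2875 × 16.2 × 0.8 = 3.726 kPa.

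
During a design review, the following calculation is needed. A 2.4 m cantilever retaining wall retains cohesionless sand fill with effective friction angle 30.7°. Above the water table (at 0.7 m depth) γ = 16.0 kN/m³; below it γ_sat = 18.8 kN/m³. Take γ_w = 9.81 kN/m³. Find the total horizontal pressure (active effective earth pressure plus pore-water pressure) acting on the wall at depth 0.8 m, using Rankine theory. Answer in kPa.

K_a = (1 − sin φ)/(1 + sin φ) = 0.3240.
γ' = 18.8 − 9.81 = 8.990 kN/m³.
Effective vertical stress at 0.8 m: σ'_v = 16.0×0.7 + 8.990×0.100 = 12.10 kPa.
σ'_h = K_a σ'_v = 0.3240 × 12.10 = 3.920 kPa; u = γ_w × 0.100 = 0.9810 kPa.
Total σ_h = 3.920 + 0.9810 = 4.901 kPa.

4.90 kPa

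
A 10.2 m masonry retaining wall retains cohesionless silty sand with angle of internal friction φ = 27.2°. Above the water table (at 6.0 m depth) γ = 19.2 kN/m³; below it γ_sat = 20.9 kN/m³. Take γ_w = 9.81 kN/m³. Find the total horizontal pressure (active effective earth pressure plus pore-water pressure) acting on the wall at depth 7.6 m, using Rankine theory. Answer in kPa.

65.2 kPa

K_a = (1 − sin φ)/(1 + sin φ) = 0.3726.
γ' = 20.9 − 9.81 = 11.09 kN/m³.
Effective vertical stress at 7.6 m: σ'_v = 19.2×6.0 + 11.09×1.60 = 132.9 kPa.
σ'_h = K_a σ'_v = 0.3726 × 132.9 = 49.53 kPa; u = γ_w × 1.60 = 15.70 kPa.
Total σ_h = 49.53 + 15.70 = 65.23 kPa.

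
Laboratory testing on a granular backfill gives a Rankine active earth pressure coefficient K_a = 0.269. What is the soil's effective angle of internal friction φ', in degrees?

35.2°

K_a = tan²(45° − φ/2) ⇒ 45° − φ/2 = arctan(√0.269) = 27.41°.
φ = 2(45° − 27.41°) = 35.17°.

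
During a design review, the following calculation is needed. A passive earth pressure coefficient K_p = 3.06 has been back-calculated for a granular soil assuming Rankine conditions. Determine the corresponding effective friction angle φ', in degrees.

30.5°

K_p = (1+sin φ)/(1−sin φ) ⇒ sin φ = (K_p − 1)/(K_p + 1) = 0.5074.
φ = arcsin(0.5074) = 30.49°.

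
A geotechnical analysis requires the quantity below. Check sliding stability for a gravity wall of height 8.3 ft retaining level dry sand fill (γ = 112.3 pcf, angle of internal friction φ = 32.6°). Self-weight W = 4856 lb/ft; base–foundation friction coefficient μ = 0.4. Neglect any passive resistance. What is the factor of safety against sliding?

1.68

K_a = tan²(45° − 32.6°/2) = 0.2997.
P_a = ½K_aγH² = 0.5×0.2997×112.3×8.3² = 1159 lb/ft, acting at H/3 = 2.767 ft above the base.
FS_sliding = μW / P_a = 0.4×4856 / 1159 = 1.675.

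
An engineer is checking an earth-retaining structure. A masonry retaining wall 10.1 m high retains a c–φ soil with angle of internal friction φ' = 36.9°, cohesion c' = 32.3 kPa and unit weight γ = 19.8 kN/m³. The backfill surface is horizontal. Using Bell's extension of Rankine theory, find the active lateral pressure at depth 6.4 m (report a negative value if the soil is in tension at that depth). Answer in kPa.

K_a = (1 − sin φ)/(1 + sin φ) = 0.2497.
σ_a = K_a γ z − 2c√K_a = 0.2497×19.8×6.4 − 2×32.3×0.4997 = -0.6404 kPa.

-0.640 kPa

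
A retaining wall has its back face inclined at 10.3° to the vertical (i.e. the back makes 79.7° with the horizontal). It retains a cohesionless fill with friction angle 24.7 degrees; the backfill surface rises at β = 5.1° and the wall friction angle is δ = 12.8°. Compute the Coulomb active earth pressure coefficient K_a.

K_a = sin²(α+φ) / [sin²α · sin(α−δ) · (1 + √{sin(φ+δ)sin(φ−β) / (sin(α−δ)sin(α+β))})²].
With α = 79.7°, φ = 24.7°, δ = 12.8°, β = 5.1°: K_a = 0.4862.

0.486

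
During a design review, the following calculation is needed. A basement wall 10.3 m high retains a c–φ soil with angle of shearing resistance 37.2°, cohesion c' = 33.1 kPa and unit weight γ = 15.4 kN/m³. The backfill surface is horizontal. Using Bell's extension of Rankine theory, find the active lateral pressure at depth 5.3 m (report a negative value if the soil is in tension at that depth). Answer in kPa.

-12.7 kPa

K_a = (1 − sin φ)/(1 + sin φ) = 0.2464.
σ_a = K_a γ z − 2c√K_a = 0.2464×15.4×5.3 − 2×33.1×0.4964 = -12.75 kPa.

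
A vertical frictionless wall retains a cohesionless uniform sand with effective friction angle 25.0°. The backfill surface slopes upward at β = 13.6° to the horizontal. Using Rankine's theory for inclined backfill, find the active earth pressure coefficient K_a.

0.456

K_a = cos β · (cos β − √(cos²β − cos²φ)) / (cos β + √(cos²β − cos²φ)).
cos β = 0.9720, cos φ = 0.9063, √(cos²β − cos²φ) = 0.3512.
K_a = 0.9720 × (0.9720 − 0.3512)/(0.9720 + 0.3512) = 0.4560.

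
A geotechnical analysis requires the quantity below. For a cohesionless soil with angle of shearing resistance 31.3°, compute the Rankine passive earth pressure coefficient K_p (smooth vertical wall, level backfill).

K_p = (1 + sin φ)/(1 − sin φ) = tan²(45° + 31.3°/2) = 3.162.

3.16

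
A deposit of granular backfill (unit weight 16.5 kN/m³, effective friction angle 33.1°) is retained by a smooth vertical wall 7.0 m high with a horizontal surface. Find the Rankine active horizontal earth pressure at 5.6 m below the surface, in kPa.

27.1 kPa

K_a = (1 − sin φ)/(1 + sin φ) = 0.2936.
σ_h = K_a γ z = 0.2936 × 16.5 × 5.6 = 27.13 kPa.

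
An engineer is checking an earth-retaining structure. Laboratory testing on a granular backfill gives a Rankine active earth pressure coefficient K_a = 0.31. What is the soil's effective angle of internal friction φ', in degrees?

31.8°

K_a = tan²(45° − φ/2) ⇒ 45° − φ/2 = arctan(√0.31) = 29.11°.
φ = 2(45° − 29.11°) = 31.78°.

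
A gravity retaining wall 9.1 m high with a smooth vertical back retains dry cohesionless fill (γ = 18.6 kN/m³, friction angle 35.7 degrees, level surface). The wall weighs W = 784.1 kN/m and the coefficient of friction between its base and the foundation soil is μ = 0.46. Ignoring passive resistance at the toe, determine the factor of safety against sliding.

K_a = tan²(45° − 35.7°/2) = 0.2630.
P_a = ½K_aγH² = 0.5×0.2630×18.6×9.1² = 202.5 kN/m, acting at H/3 = 3.033 m above the base.
FS_sliding = μW / P_a = 0.46×784.1 / 202.5 = 1.781.

1.78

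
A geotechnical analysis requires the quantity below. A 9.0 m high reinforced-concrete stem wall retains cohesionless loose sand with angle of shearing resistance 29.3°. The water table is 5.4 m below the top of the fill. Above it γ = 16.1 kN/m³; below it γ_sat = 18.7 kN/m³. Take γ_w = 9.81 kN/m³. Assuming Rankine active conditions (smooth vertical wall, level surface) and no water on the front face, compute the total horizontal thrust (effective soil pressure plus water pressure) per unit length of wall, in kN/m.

271 kN/m

K_a = tan²(45° − φ/2) = 0.3428.
γ' = 18.7 − 9.81 = 8.890 kN/m³. Depth below WT = 3.6 m.
σ'_h at WT = K_a γ d_w = 29.81 kPa; at base = 29.81 + K_a γ' × 3.6 = 40.78 kPa.
P₁ (0–5.4 m) = ½×29.81×5.4 = 80.48. P₂ (5.4–9.0 m) = ½(29.81+40.78)×3.6 = 127.1.
P_w = ½ γ_w h₂² = 0.5×9.81×3.6² = 63.57. Total = 80.48+127.1+63.57 = 271.1 kN/m.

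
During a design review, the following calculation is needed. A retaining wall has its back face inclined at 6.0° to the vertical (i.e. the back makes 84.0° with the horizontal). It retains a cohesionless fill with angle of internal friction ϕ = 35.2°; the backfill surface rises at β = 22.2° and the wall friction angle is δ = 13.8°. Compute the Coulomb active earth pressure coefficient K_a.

K_a = sin²(α+φ) / [sin²α · sin(α−δ) · (1 + √{sin(φ+δ)sin(φ−β) / (sin(α−δ)sin(α+β))})²].
With α = 84.0°, φ = 35.2°, δ = 13.8°, β = 22.2°: K_a = 0.3985.

0.398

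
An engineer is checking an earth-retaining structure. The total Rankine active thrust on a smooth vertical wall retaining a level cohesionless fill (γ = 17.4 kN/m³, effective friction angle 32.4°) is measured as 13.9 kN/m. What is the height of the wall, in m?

K_a = 0.3022. P_a = ½ K_a γ H² ⇒ H = √(2P_a/(K_a γ)).
H = √(2×13.9/(0.3022×17.4)) = 2.299 m.

2.30 m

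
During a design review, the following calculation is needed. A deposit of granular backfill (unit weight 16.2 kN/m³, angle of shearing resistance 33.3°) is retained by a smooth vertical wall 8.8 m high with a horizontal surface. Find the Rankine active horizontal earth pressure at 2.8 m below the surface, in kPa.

13.2 kPa

K_a = (1 − sin φ)/(1 + sin φ) = 0.2911.
σ_h = K_a γ z = 0.2911 × 16.2 × 2.8 = 13.21 kPa.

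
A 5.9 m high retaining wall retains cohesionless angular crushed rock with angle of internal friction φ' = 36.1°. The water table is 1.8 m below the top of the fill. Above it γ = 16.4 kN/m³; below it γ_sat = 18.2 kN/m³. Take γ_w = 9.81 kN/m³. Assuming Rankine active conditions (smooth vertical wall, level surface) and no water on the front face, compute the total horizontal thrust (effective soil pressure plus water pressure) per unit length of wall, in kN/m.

139 kN/m

K_a = tan²(45° − φ/2) = 0.2585.
γ' = 18.2 − 9.81 = 8.390 kN/m³. Depth below WT = 4.1 m.
σ'_h at WT = K_a γ d_w = 7.631 kPa; at base = 7.631 + K_a γ' × 4.1 = 16.52 kPa.
P₁ (0–1.8 m) = ½×7.631×1.8 = 6.868. P₂ (1.8–5.9 m) = ½(7.631+16.52)×4.1 = 49.52.
P_w = ½ γ_w h₂² = 0.5×9.81×4.1² = 82.45. Total = 6.868+49.52+82.45 = 138.8 kN/m.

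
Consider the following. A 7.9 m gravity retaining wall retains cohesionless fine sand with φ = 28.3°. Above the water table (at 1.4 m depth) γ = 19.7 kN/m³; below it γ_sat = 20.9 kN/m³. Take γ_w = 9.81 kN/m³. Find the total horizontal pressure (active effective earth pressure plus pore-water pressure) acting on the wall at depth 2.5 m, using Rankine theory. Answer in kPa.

25.0 kPa

K_a = (1 − sin φ)/(1 + sin φ) = 0.3568.
γ' = 20.9 − 9.81 = 11.09 kN/m³.
Effective vertical stress at 2.5 m: σ'_v = 19.7×1.4 + 11.09×1.10 = 39.78 kPa.
σ'_h = K_a σ'_v = 0.3568 × 39.78 = 14.19 kPa; u = γ_w × 1.10 = 10.79 kPa.
Total σ_h = 14.19 + 10.79 = 24.98 kPa.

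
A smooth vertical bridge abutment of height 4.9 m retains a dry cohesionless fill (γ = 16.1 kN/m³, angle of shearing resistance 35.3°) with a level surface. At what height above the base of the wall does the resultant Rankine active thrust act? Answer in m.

1.63 m

K_a = 0.2675.
The pressure distribution is triangular, so the resultant acts at H/3 above the base = 4.9/3 = 1.633 m.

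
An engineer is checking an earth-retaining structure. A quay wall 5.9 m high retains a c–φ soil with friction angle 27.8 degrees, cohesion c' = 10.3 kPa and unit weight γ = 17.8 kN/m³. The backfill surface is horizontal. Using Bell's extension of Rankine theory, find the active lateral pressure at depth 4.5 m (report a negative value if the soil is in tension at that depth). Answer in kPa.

K_a = (1 − sin φ)/(1 + sin φ) = 0.3639.
σ_a = K_a γ z − 2c√K_a = 0.3639×17.8×4.5 − 2×10.3×0.6032 = 16.72 kPa.

16.7 kPa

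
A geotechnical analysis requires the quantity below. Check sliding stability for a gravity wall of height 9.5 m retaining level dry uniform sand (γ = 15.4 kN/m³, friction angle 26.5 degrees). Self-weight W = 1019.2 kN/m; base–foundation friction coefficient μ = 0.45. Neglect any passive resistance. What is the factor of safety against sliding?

K_a = tan²(45° − 26.5°/2) = 0.3829.
P_a = ½K_aγH² = 0.5×0.3829×15.4×9.5² = 266.1 kN/m, acting at H/3 = 3.167 m above the base.
FS_sliding = μW / P_a = 0.45×1019.2 / 266.1 = 1.723.

1.72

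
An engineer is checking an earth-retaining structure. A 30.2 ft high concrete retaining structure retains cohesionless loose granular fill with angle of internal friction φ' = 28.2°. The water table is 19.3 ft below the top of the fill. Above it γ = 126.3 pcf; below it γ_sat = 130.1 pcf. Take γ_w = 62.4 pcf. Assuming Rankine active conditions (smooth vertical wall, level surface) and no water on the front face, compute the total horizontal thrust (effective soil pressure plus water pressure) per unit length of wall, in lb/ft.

K_a = tan²(45° − φ/2) = 0.3582.
γ' = 130.1 − 62.4 = 67.70 pcf. Depth below WT = 10.9 ft.
σ'_h at WT = K_a γ d_w = 873.1 psf; at base = 873.1 + K_a γ' × 10.9 = 1137 psf.
P₁ (0–19.3 ft) = ½×873.1×19.3 = 8426. P₂ (19.3–30.2 ft) = ½(873.1+1137)×10.9 = 10960.
P_w = ½ γ_w h₂² = 0.5×62.4×10.9² = 3707. Total = 8426+10960+3707 = 23090 lb/ft.

23100 lb/ft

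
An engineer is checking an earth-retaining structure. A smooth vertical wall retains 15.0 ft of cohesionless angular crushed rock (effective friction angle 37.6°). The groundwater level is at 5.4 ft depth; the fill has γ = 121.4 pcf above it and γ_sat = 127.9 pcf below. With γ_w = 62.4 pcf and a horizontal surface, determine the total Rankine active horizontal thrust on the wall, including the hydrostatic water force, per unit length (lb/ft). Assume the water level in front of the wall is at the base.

K_a = tan²(45° − φ/2) = 0.2421.
γ' = 127.9 − 62.4 = 65.50 pcf. Depth below WT = 9.6 ft.
σ'_h at WT = K_a γ d_w = 158.7 psf; at base = 158.7 + K_a γ' × 9.6 = 311.0 psf.
P₁ (0–5.4 ft) = ½×158.7×5.4 = 428.6. P₂ (5.4–15.0 ft) = ½(158.7+311.0)×9.6 = 2255.
P_w = ½ γ_w h₂² = 0.5×62.4×9.6² = 2875. Total = 428.6+2255+2875 = 5559 lb/ft.

5560 lb/ft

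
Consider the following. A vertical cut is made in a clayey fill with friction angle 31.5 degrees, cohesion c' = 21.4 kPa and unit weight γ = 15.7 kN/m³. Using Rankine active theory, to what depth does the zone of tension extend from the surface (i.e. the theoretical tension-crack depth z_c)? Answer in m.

4.87 m

K_a = tan²(45° − 31.5°/2) = 0.3136; √K_a = 0.5600.
The active pressure is zero where K_a γ z = 2c√K_a, so z_c = 2c/(γ√K_a) = 2×21.4/(15.7×0.5600) = 4.868 m.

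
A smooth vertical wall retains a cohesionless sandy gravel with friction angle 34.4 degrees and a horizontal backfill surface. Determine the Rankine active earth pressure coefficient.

0.278

K_a = (1 − sin φ)/(1 + sin φ) = (1 − sin 34.4°)/(1 + sin 34.4°) = 0.2780.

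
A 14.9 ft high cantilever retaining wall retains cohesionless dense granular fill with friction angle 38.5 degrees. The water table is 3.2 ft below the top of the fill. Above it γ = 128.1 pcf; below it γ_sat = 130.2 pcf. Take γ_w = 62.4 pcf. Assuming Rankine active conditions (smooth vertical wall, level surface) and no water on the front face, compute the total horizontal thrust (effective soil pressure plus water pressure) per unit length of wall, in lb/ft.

K_a = tan²(45° − φ/2) = 0.2327.
γ' = 130.2 − 62.4 = 67.80 pcf. Depth below WT = 11.7 ft.
σ'_h at WT = K_a γ d_w = 95.37 psf; at base = 95.37 + K_a γ' × 11.7 = 279.9 psf.
P₁ (0–3.2 ft) = ½×95.37×3.2 = 152.6. P₂ (3.2–14.9 ft) = ½(95.37+279.9)×11.7 = 2195.
P_w = ½ γ_w h₂² = 0.5×62.4×11.7² = 4271. Total = 152.6+2195+4271 = 6619 lb/ft.

6620 lb/ft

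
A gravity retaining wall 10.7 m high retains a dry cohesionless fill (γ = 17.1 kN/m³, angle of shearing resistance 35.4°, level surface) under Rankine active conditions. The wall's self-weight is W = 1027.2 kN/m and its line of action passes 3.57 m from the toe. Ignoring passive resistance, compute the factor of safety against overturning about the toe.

3.94

K_a = tan²(45° − 35.4°/2) = 0.2664.
P_a = ½K_aγH² = 0.5×0.2664×17.1×10.7² = 260.8 kN/m, acting at H/3 = 3.567 m above the base.
Overturning moment M_o = P_a × H/3 = 260.8 × 3.567 = 930.1.
Resisting moment M_r = W × 3.57 = 1027.2 × 3.57 = 3667.
FS_overturning = M_r/M_o = 3667/930.1 = 3.943.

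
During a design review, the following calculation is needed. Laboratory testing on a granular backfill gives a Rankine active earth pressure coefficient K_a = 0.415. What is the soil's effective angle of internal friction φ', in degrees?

K_a = tan²(45° − φ/2) ⇒ 45° − φ/2 = arctan(√0.415) = 32.79°.
φ = 2(45° − 32.79°) = 24.42°.

24.4°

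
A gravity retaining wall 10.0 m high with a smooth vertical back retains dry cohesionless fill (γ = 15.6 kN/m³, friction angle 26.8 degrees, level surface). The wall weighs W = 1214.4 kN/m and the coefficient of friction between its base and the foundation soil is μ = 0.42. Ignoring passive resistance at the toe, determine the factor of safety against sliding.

1.73

K_a = tan²(45° − 26.8°/2) = 0.3785.
P_a = ½K_aγH² = 0.5×0.3785×15.6×10.0² = 295.2 kN/m, acting at H/3 = 3.333 m above the base.
FS_sliding = μW / P_a = 0.42×1214.4 / 295.2 = 1.728.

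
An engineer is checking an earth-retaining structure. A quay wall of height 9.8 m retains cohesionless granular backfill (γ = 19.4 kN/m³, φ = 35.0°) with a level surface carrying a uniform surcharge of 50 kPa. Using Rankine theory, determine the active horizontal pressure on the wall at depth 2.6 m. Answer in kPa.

27.2 kPa

K_a = (1 − sin φ)/(1 + sin φ) = 0.2710.
σ_v = γz + q = 19.4 × 2.6 + 50 = 100.4 kPa.
σ_h = K_a σ_v = 0.2710 × 100.4 = 27.22 kPa.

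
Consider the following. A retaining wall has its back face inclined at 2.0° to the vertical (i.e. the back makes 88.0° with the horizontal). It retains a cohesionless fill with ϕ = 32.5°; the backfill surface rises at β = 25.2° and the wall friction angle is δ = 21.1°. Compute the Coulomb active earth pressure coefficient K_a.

0.445

K_a = sin²(α+φ) / [sin²α · sin(α−δ) · (1 + √{sin(φ+δ)sin(φ−β) / (sin(α−δ)sin(α+β))})²].
With α = 88.0°, φ = 32.5°, δ = 21.1°, β = 25.2°: K_a = 0.4448.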